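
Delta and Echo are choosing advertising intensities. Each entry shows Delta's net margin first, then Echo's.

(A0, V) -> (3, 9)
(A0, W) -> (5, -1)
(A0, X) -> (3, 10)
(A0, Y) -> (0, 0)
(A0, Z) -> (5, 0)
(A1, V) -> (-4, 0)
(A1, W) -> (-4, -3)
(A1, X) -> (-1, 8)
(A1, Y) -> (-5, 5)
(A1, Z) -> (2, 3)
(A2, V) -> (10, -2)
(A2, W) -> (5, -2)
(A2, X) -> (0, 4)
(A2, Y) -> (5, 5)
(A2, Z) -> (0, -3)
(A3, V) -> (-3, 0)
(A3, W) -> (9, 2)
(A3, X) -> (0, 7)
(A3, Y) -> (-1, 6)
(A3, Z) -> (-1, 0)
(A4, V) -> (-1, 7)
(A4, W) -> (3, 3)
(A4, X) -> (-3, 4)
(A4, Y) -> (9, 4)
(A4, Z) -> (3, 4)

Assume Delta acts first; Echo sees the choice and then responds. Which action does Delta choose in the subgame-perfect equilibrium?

Echo best-responds to each possible Delta move:
- A0: BR = X, leader payoff 3.
- A1: BR = X, leader payoff -1.
- A2: BR = Y, leader payoff 5.
- A3: BR = X, leader payoff 0.
- A4: BR = V, leader payoff -1.
Among 3, -1, 5, 0, -1, the best is 5 at A2. Subgame-perfect outcome: (A2, Y) with payoffs (5, 5).

A2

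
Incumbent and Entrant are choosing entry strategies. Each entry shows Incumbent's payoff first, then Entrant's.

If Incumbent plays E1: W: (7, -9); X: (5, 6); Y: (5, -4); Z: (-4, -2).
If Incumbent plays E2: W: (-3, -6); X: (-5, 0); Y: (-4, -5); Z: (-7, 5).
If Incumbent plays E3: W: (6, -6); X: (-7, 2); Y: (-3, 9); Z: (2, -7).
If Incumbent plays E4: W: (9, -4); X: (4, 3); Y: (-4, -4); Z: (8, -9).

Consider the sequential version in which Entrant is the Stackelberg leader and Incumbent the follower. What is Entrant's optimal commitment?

Incumbent best-responds to each possible Entrant move:
- W → Incumbent plays E4 (best of 7, -3, 6, 9); Entrant gets -4.
- X → Incumbent plays E1 (best of 5, -5, -7, 4); Entrant gets 6.
- Y → Incumbent plays E1 (best of 5, -4, -3, -4); Entrant gets -4.
- Z → Incumbent plays E4 (best of -4, -7, 2, 8); Entrant gets -9.
Entrant's induced payoffs are -4, 6, -4, -9, so Entrant commits to X. Subgame-perfect outcome: (E1, X) with payoffs (5, 6).

X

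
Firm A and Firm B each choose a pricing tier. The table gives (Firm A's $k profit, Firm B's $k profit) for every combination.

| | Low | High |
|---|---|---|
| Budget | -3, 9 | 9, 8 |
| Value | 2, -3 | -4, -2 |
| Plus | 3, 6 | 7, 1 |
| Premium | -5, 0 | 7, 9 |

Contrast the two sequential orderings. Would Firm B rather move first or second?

If Firm A leads: Firm B's best replies are Budget→Low, Value→High, Plus→Low, Premium→High; Firm A's induced payoffs -3, -4, 3, 7; outcome (Premium, High), payoffs (7, 9).
If Firm B leads: Firm A's best replies are Low→Plus, High→Budget; Firm B's induced payoffs 6, 8; outcome (Budget, High), payoffs (9, 8).
Firm B gets 8 moving first and 9 moving second, so Firm B prefers to move second.

second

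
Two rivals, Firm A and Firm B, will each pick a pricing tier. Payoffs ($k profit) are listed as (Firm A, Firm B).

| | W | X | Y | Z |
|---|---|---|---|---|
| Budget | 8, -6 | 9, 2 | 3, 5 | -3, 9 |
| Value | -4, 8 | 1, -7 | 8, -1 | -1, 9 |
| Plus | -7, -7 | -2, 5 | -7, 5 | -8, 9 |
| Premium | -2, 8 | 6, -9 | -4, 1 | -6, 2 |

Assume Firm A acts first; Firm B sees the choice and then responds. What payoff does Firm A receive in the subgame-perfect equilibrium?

-1

Solve by backward induction (Firm A leads).
- Budget: BR = Z, leader payoff -3.
- Value: BR = Z, leader payoff -1.
- Plus: BR = Z, leader payoff -8.
- Premium: BR = W, leader payoff -2.
Among -3, -1, -8, -2, the best is -1 at Value. Subgame-perfect outcome: (Value, Z) with payoffs (-1, 9).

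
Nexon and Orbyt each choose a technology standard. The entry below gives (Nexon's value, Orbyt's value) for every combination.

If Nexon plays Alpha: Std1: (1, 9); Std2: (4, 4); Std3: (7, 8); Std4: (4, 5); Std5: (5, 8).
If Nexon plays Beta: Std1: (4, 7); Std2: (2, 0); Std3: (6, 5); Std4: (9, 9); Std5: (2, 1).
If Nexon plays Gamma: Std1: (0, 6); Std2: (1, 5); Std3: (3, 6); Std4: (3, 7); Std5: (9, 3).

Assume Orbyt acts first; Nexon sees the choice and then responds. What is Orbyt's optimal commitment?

Work backward from Nexon's decision.
- Std1 → Nexon plays Beta (best of 1, 4, 0); Orbyt gets 7.
- Std2 → Nexon plays Alpha (best of 4, 2, 1); Orbyt gets 4.
- Std3 → Nexon plays Alpha (best of 7, 6, 3); Orbyt gets 8.
- Std4 → Nexon plays Beta (best of 4, 9, 3); Orbyt gets 9.
- Std5 → Nexon plays Gamma (best of 5, 2, 9); Orbyt gets 3.
Orbyt's induced payoffs are 7, 4, 8, 9, 3, so Orbyt commits to Std4. Subgame-perfect outcome: (Beta, Std4) with payoffs (9, 9).

Std4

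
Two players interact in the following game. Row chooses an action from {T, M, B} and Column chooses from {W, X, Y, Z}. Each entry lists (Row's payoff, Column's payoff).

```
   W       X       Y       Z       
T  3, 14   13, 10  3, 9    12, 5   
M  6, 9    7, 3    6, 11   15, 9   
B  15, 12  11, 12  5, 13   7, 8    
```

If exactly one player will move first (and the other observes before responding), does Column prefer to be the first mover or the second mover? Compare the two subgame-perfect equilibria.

first

If Row leads: Column's best replies are T→W, M→Y, B→Y; Row's induced payoffs 3, 6, 5; outcome (M, Y), payoffs (6, 11).
If Column leads: Row's best replies are W→B, X→T, Y→M, Z→M; Column's induced payoffs 12, 10, 11, 9; outcome (B, W), payoffs (15, 12).
Column gets 12 moving first and 11 moving second, so Column prefers to move first.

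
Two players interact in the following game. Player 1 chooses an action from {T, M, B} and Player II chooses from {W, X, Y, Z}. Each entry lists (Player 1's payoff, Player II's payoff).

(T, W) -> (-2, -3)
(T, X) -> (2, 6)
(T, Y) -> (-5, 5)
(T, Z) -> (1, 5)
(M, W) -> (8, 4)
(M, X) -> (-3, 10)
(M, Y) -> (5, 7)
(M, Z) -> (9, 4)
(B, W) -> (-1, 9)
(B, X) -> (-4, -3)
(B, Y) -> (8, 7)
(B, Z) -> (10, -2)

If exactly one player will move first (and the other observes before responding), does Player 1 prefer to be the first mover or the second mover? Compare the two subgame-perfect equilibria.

If Player 1 leads: Player II's best replies are T→X, M→X, B→W; Player 1's induced payoffs 2, -3, -1; outcome (T, X), payoffs (2, 6).
If Player II leads: Player 1's best replies are W→M, X→T, Y→B, Z→B; Player II's induced payoffs 4, 6, 7, -2; outcome (B, Y), payoffs (8, 7).
Player 1 gets 2 moving first and 8 moving second, so Player 1 prefers to move second.

second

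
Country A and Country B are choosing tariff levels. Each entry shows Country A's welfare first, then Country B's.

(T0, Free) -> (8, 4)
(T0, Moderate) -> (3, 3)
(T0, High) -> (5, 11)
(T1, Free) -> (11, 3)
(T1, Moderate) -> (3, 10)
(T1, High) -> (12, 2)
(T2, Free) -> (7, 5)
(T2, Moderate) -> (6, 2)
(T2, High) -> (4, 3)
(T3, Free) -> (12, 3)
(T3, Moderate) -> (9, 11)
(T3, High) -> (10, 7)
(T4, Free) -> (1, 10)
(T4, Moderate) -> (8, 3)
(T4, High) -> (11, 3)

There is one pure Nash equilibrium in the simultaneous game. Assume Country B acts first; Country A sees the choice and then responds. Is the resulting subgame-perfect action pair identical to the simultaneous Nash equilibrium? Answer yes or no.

Work backward from Country A's decision.
- Free → Country A plays T3 (best of 8, 11, 7, 12, 1); Country B gets 3.
- Moderate → Country A plays T3 (best of 3, 3, 6, 9, 8); Country B gets 11.
- High → Country A plays T1 (best of 5, 12, 4, 10, 11); Country B gets 2.
Maximizing over 3, 11, 2, Country B chooses Moderate. Subgame-perfect outcome: (T3, Moderate) with payoffs (9, 11).
Under simultaneous play:
Country A's best replies: Free→T3; Moderate→T3; High→T1.
Country B's best replies: T0→High; T1→Moderate; T2→Free; T3→Moderate; T4→Free.
Only (T3, Moderate) has each player best-responding; Nash payoffs (9, 11).
Sequential outcome (T3, Moderate) coincides with the Nash profile (T3, Moderate).

yes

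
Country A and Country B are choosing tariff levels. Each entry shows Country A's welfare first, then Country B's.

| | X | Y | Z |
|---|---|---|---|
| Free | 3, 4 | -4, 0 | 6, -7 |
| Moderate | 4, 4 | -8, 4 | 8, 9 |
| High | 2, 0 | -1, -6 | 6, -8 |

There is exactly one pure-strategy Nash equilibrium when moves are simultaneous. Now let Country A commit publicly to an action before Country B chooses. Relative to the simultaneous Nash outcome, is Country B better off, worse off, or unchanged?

Backward induction with Country A moving first.
- Free → Country B plays X (best of 4, 0, -7); Country A gets 3.
- Moderate → Country B plays Z (best of 4, 4, 9); Country A gets 8.
- High → Country B plays X (best of 0, -6, -8); Country A gets 2.
Country A's induced payoffs are 3, 8, 2, so Country A commits to Moderate. Subgame-perfect outcome: (Moderate, Z) with payoffs (8, 9).
For the simultaneous game, intersect best replies.
Country A's best replies: X→Moderate; Y→High; Z→Moderate.
Country B's best replies: Free→X; Moderate→Z; High→X.
The unique mutual best reply is (Moderate, Z), giving (8, 9).
Country B earns 9 sequentially versus 9 at the Nash outcome: unchanged.

unchanged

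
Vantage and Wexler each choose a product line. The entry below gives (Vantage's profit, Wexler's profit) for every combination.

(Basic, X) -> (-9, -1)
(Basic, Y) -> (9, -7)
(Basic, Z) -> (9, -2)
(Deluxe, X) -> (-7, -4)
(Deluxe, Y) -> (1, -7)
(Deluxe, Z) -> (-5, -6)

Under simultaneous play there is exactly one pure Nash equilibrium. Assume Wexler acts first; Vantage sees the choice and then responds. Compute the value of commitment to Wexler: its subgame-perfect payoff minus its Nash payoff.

2

Vantage best-responds to each possible Wexler move:
- X: BR = Deluxe, leader payoff -4.
- Y: BR = Basic, leader payoff -7.
- Z: BR = Basic, leader payoff -2.
Wexler's induced payoffs are -4, -7, -2, so Wexler commits to Z. Subgame-perfect outcome: (Basic, Z) with payoffs (9, -2).
Now find the simultaneous Nash equilibrium.
Vantage's best replies: X→Deluxe; Y→Basic; Z→Basic.
Wexler's best replies: Basic→X; Deluxe→X.
The unique mutual best reply is (Deluxe, X), giving (-7, -4).
Wexler's commitment gain: -2 − -4 = 2.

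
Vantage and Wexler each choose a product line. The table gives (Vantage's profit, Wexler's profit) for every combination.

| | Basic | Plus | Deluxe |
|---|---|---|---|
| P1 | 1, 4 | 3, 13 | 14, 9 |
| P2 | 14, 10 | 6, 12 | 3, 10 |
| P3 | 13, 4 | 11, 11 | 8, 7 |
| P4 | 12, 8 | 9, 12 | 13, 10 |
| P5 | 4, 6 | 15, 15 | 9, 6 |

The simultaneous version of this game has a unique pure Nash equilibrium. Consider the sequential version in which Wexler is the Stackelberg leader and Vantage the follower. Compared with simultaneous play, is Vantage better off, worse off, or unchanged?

unchanged

Vantage best-responds to each possible Wexler move:
- Basic: BR = P2, leader payoff 10.
- Plus: BR = P5, leader payoff 15.
- Deluxe: BR = P1, leader payoff 9.
Among 10, 15, 9, the best is 15 at Plus. Subgame-perfect outcome: (P5, Plus) with payoffs (15, 15).
Under simultaneous play:
Vantage's best replies: Basic→P2; Plus→P5; Deluxe→P1.
Wexler's best replies: P1→Plus; P2→Plus; P3→Plus; P4→Plus; P5→Plus.
Only (P5, Plus) has each player best-responding; Nash payoffs (15, 15).
Vantage earns 15 sequentially versus 15 at the Nash outcome: unchanged.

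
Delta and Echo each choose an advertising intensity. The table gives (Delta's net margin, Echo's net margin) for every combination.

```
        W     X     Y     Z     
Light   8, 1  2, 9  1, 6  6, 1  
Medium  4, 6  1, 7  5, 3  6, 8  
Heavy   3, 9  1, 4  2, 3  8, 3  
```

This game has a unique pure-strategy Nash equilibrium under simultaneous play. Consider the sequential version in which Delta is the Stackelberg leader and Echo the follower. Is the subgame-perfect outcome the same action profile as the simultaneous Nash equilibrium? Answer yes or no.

Echo best-responds to each possible Delta move:
- Light: Echo compares 1, 9, 6, 1 and picks X; Delta would get 2.
- Medium: Echo compares 6, 7, 3, 8 and picks Z; Delta would get 6.
- Heavy: Echo compares 9, 4, 3, 3 and picks W; Delta would get 3.
Among 2, 6, 3, the best is 6 at Medium. Subgame-perfect outcome: (Medium, Z) with payoffs (6, 8).
For the simultaneous game, intersect best replies.
Delta's best replies: W→Light; X→Light; Y→Medium; Z→Heavy.
Echo's best replies: Light→X; Medium→Z; Heavy→W.
The unique mutual best reply is (Light, X), giving (2, 9).
Sequential outcome (Medium, Z) differs from the Nash profile (Light, X).

no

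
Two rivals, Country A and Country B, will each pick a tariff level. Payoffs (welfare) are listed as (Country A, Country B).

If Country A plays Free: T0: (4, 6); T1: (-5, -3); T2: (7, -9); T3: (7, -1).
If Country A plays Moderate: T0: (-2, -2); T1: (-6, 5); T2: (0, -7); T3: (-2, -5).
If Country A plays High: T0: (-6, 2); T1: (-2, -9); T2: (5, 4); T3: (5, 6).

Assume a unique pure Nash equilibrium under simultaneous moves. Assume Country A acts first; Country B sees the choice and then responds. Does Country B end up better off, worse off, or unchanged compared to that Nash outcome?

unchanged

Backward induction with Country A moving first.
- Free: BR = T0, leader payoff 4.
- Moderate: BR = T1, leader payoff -6.
- High: BR = T3, leader payoff 5.
Country A's induced payoffs are 4, -6, 5, so Country A commits to High. Subgame-perfect outcome: (High, T3) with payoffs (5, 6).
For the simultaneous game, intersect best replies.
Country A's best replies: T0→Free; T1→High; T2→Free; T3→Free.
Country B's best replies: Free→T0; Moderate→T1; High→T3.
Only (Free, T0) has each player best-responding; Nash payoffs (4, 6).
Country B earns 6 sequentially versus 6 at the Nash outcome: unchanged.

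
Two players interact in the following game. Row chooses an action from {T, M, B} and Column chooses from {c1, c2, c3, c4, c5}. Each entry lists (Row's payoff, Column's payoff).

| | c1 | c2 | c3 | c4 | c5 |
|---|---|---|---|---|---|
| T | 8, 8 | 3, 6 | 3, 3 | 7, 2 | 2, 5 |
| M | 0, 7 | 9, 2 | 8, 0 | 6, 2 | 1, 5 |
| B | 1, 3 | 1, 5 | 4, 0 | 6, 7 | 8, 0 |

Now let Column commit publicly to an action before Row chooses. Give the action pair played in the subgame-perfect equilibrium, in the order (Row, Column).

(T, c1)

Row best-responds to each possible Column move:
- c1: BR = T, leader payoff 8.
- c2: BR = M, leader payoff 2.
- c3: BR = M, leader payoff 0.
- c4: BR = T, leader payoff 2.
- c5: BR = B, leader payoff 0.
Maximizing over 8, 2, 0, 2, 0, Column chooses c1. Subgame-perfect outcome: (T, c1) with payoffs (8, 8).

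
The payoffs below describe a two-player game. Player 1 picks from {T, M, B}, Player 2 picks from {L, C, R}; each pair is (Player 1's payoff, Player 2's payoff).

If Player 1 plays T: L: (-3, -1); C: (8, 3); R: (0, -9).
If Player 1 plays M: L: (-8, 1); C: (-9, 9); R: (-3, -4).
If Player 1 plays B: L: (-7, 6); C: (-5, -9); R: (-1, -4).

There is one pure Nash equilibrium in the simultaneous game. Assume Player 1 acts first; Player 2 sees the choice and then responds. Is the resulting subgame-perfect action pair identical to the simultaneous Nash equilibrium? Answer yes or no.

Backward induction with Player 1 moving first.
- T: Player 2 compares -1, 3, -9 and picks C; Player 1 would get 8.
- M: Player 2 compares 1, 9, -4 and picks C; Player 1 would get -9.
- B: Player 2 compares 6, -9, -4 and picks L; Player 1 would get -7.
Maximizing over 8, -9, -7, Player 1 chooses T. Subgame-perfect outcome: (T, C) with payoffs (8, 3).
Under simultaneous play:
Player 1's best replies: L→T; C→T; R→T.
Player 2's best replies: T→C; M→C; B→L.
The unique mutual best reply is (T, C), giving (8, 3).
Sequential outcome (T, C) coincides with the Nash profile (T, C).

yes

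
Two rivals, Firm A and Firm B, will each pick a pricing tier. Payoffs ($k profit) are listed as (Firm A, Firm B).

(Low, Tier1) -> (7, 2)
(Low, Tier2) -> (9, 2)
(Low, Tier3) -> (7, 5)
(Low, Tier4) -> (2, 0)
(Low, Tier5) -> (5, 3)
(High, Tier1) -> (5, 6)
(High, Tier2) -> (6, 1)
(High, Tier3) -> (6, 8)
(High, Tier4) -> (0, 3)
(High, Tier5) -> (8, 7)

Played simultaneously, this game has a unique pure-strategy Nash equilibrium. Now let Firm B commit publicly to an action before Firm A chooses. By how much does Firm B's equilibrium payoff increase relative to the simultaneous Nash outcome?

2

Solve by backward induction (Firm B leads).
- Tier1: BR = Low, leader payoff 2.
- Tier2: BR = Low, leader payoff 2.
- Tier3: BR = Low, leader payoff 5.
- Tier4: BR = Low, leader payoff 0.
- Tier5: BR = High, leader payoff 7.
Among 2, 2, 5, 0, 7, the best is 7 at Tier5. Subgame-perfect outcome: (High, Tier5) with payoffs (8, 7).
For the simultaneous game, intersect best replies.
Firm A's best replies: Tier1→Low; Tier2→Low; Tier3→Low; Tier4→Low; Tier5→High.
Firm B's best replies: Low→Tier3; High→Tier3.
Only (Low, Tier3) has each player best-responding; Nash payoffs (7, 5).
Firm B's commitment gain: 7 − 5 = 2.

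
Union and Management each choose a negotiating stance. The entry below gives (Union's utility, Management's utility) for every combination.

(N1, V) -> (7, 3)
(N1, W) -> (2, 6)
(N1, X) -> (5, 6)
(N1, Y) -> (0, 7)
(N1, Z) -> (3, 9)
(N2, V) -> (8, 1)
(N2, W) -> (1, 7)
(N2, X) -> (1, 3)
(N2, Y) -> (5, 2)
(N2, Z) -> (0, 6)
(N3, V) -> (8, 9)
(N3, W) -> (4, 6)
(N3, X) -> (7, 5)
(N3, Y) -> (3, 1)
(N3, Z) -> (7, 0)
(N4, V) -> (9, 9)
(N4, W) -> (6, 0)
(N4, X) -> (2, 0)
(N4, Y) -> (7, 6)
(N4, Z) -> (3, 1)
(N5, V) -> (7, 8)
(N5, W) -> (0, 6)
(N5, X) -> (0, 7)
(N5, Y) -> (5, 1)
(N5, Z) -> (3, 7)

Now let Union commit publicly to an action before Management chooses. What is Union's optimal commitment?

N4

Management best-responds to each possible Union move:
- N1: Management compares 3, 6, 6, 7, 9 and picks Z; Union would get 3.
- N2: Management compares 1, 7, 3, 2, 6 and picks W; Union would get 1.
- N3: Management compares 9, 6, 5, 1, 0 and picks V; Union would get 8.
- N4: Management compares 9, 0, 0, 6, 1 and picks V; Union would get 9.
- N5: Management compares 8, 6, 7, 1, 7 and picks V; Union would get 7.
Among 3, 1, 8, 9, 7, the best is 9 at N4. Subgame-perfect outcome: (N4, V) with payoffs (9, 9).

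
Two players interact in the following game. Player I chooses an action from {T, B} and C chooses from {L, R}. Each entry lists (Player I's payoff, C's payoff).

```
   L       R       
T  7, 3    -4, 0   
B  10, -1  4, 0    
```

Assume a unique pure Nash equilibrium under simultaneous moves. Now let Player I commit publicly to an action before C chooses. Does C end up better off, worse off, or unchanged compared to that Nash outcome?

better off

Backward induction with Player I moving first.
- T: BR = L, leader payoff 7.
- B: BR = R, leader payoff 4.
Player I's induced payoffs are 7, 4, so Player I commits to T. Subgame-perfect outcome: (T, L) with payoffs (7, 3).
For the simultaneous game, intersect best replies.
Player I's best replies: L→B; R→B.
C's best replies: T→L; B→R.
The unique mutual best reply is (B, R), giving (4, 0).
C earns 3 sequentially versus 0 at the Nash outcome: better off.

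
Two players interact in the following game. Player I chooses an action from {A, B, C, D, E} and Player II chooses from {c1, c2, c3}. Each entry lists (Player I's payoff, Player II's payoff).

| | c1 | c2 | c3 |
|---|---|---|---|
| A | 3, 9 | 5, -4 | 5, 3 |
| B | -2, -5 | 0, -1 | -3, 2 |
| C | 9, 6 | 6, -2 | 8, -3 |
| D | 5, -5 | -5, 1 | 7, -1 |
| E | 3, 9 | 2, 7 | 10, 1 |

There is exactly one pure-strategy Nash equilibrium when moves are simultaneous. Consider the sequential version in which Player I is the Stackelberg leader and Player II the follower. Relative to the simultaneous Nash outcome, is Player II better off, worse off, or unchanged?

unchanged

Player II best-responds to each possible Player I move:
- A → Player II plays c1 (best of 9, -4, 3); Player I gets 3.
- B → Player II plays c3 (best of -5, -1, 2); Player I gets -3.
- C → Player II plays c1 (best of 6, -2, -3); Player I gets 9.
- D → Player II plays c2 (best of -5, 1, -1); Player I gets -5.
- E → Player II plays c1 (best of 9, 7, 1); Player I gets 3.
Maximizing over 3, -3, 9, -5, 3, Player I chooses C. Subgame-perfect outcome: (C, c1) with payoffs (9, 6).
Now find the simultaneous Nash equilibrium.
Player I's best replies: c1→C; c2→C; c3→E.
Player II's best replies: A→c1; B→c3; C→c1; D→c2; E→c1.
Only (C, c1) has each player best-responding; Nash payoffs (9, 6).
Player II earns 6 sequentially versus 6 at the Nash outcome: unchanged.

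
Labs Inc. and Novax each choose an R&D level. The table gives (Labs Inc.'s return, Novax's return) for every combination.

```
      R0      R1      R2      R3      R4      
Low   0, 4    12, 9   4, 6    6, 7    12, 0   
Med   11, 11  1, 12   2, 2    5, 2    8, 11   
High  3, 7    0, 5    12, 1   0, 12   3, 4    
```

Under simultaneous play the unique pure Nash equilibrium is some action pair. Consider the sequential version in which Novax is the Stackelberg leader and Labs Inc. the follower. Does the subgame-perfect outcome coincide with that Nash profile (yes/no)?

no

Work backward from Labs Inc.'s decision.
- R0: BR = Med, leader payoff 11.
- R1: BR = Low, leader payoff 9.
- R2: BR = High, leader payoff 1.
- R3: BR = Low, leader payoff 7.
- R4: BR = Low, leader payoff 0.
Maximizing over 11, 9, 1, 7, 0, Novax chooses R0. Subgame-perfect outcome: (Med, R0) with payoffs (11, 11).
For the simultaneous game, intersect best replies.
Labs Inc.'s best replies: R0→Med; R1→Low; R2→High; R3→Low; R4→Low.
Novax's best replies: Low→R1; Med→R1; High→R3.
Only (Low, R1) has each player best-responding; Nash payoffs (12, 9).
Sequential outcome (Med, R0) differs from the Nash profile (Low, R1).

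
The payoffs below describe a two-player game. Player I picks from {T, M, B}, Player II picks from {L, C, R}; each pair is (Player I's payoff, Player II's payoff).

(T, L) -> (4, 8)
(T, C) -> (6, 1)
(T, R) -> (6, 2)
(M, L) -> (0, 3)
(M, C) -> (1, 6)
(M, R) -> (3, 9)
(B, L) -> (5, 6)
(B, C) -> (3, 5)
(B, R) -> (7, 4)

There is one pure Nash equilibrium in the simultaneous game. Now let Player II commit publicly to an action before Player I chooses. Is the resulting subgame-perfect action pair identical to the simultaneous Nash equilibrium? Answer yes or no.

yes

Player I best-responds to each possible Player II move:
- L: Player I compares 4, 0, 5 and picks B; Player II would get 6.
- C: Player I compares 6, 1, 3 and picks T; Player II would get 1.
- R: Player I compares 6, 3, 7 and picks B; Player II would get 4.
Maximizing over 6, 1, 4, Player II chooses L. Subgame-perfect outcome: (B, L) with payoffs (5, 6).
Now find the simultaneous Nash equilibrium.
Player I's best replies: L→B; C→T; R→B.
Player II's best replies: T→L; M→R; B→L.
The unique mutual best reply is (B, L), giving (5, 6).
Sequential outcome (B, L) coincides with the Nash profile (B, L).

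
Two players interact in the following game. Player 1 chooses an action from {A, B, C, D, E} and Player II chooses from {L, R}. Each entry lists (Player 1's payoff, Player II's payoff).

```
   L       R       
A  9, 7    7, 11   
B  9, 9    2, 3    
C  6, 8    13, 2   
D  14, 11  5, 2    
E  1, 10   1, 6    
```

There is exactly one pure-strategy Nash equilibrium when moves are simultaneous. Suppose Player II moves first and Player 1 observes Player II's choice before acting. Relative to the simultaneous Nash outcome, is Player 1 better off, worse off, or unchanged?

Work backward from Player 1's decision.
- L: Player 1 compares 9, 9, 6, 14, 1 and picks D; Player II would get 11.
- R: Player 1 compares 7, 2, 13, 5, 1 and picks C; Player II would get 2.
Player II's induced payoffs are 11, 2, so Player II commits to L. Subgame-perfect outcome: (D, L) with payoffs (14, 11).
For the simultaneous game, intersect best replies.
Player 1's best replies: L→D; R→C.
Player II's best replies: A→R; B→L; C→L; D→L; E→L.
The unique mutual best reply is (D, L), giving (14, 11).
Player 1 earns 14 sequentially versus 14 at the Nash outcome: unchanged.

unchanged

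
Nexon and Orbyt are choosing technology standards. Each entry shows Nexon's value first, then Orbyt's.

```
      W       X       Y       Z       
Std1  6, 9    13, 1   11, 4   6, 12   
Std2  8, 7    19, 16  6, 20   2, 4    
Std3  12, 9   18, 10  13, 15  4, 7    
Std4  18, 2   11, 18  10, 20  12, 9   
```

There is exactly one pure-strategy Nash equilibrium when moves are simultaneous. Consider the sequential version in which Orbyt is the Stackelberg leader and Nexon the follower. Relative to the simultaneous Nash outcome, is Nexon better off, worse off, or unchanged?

Nexon best-responds to each possible Orbyt move:
- W → Nexon plays Std4 (best of 6, 8, 12, 18); Orbyt gets 2.
- X → Nexon plays Std2 (best of 13, 19, 18, 11); Orbyt gets 16.
- Y → Nexon plays Std3 (best of 11, 6, 13, 10); Orbyt gets 15.
- Z → Nexon plays Std4 (best of 6, 2, 4, 12); Orbyt gets 9.
Maximizing over 2, 16, 15, 9, Orbyt chooses X. Subgame-perfect outcome: (Std2, X) with payoffs (19, 16).
Now find the simultaneous Nash equilibrium.
Nexon's best replies: W→Std4; X→Std2; Y→Std3; Z→Std4.
Orbyt's best replies: Std1→Z; Std2→Y; Std3→Y; Std4→Y.
The unique mutual best reply is (Std3, Y), giving (13, 15).
Nexon earns 19 sequentially versus 13 at the Nash outcome: better off.

better off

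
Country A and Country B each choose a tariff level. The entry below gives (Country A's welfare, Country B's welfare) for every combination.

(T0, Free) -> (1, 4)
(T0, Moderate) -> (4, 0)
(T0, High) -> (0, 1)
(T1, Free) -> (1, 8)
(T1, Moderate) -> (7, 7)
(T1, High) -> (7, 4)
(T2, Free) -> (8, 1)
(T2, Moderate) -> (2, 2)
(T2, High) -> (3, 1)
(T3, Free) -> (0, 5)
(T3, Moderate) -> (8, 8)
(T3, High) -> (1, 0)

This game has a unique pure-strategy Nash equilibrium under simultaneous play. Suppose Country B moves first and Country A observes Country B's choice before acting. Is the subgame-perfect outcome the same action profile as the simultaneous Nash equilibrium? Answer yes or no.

Solve by backward induction (Country B leads).
- Free → Country A plays T2 (best of 1, 1, 8, 0); Country B gets 1.
- Moderate → Country A plays T3 (best of 4, 7, 2, 8); Country B gets 8.
- High → Country A plays T1 (best of 0, 7, 3, 1); Country B gets 4.
Among 1, 8, 4, the best is 8 at Moderate. Subgame-perfect outcome: (T3, Moderate) with payoffs (8, 8).
Now find the simultaneous Nash equilibrium.
Country A's best replies: Free→T2; Moderate→T3; High→T1.
Country B's best replies: T0→Free; T1→Free; T2→Moderate; T3→Moderate.
Only (T3, Moderate) has each player best-responding; Nash payoffs (8, 8).
Sequential outcome (T3, Moderate) coincides with the Nash profile (T3, Moderate).

yes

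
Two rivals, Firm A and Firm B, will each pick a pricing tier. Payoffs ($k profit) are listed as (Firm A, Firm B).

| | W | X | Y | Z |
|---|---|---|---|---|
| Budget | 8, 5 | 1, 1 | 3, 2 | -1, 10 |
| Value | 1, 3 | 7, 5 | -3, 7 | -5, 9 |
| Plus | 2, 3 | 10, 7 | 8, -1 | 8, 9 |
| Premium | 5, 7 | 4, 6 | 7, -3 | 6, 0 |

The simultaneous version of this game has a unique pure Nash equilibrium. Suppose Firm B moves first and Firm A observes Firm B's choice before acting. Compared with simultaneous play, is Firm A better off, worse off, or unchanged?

unchanged

Firm A best-responds to each possible Firm B move:
- W: BR = Budget, leader payoff 5.
- X: BR = Plus, leader payoff 7.
- Y: BR = Plus, leader payoff -1.
- Z: BR = Plus, leader payoff 9.
Among 5, 7, -1, 9, the best is 9 at Z. Subgame-perfect outcome: (Plus, Z) with payoffs (8, 9).
Under simultaneous play:
Firm A's best replies: W→Budget; X→Plus; Y→Plus; Z→Plus.
Firm B's best replies: Budget→Z; Value→Z; Plus→Z; Premium→W.
The unique mutual best reply is (Plus, Z), giving (8, 9).
Firm A earns 8 sequentially versus 8 at the Nash outcome: unchanged.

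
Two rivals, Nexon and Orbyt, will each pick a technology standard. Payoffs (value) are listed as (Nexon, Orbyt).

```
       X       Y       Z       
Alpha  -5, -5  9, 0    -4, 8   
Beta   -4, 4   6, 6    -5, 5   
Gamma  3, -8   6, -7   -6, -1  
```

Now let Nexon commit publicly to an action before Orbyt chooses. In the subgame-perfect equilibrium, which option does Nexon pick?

Orbyt best-responds to each possible Nexon move:
- Alpha → Orbyt plays Z (best of -5, 0, 8); Nexon gets -4.
- Beta → Orbyt plays Y (best of 4, 6, 5); Nexon gets 6.
- Gamma → Orbyt plays Z (best of -8, -7, -1); Nexon gets -6.
Maximizing over -4, 6, -6, Nexon chooses Beta. Subgame-perfect outcome: (Beta, Y) with payoffs (6, 6).

Beta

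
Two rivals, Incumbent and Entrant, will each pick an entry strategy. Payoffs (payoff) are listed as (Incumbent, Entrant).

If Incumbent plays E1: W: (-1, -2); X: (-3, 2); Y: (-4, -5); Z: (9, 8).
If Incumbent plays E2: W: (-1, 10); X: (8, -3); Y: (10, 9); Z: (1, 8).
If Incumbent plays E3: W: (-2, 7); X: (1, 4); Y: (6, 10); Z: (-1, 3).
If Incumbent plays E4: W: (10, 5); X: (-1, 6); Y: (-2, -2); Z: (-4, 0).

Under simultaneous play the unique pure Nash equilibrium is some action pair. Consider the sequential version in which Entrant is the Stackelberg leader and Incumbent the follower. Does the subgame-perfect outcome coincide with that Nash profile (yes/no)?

Backward induction with Entrant moving first.
- W: BR = E4, leader payoff 5.
- X: BR = E2, leader payoff -3.
- Y: BR = E2, leader payoff 9.
- Z: BR = E1, leader payoff 8.
Entrant's induced payoffs are 5, -3, 9, 8, so Entrant commits to Y. Subgame-perfect outcome: (E2, Y) with payoffs (10, 9).
Under simultaneous play:
Incumbent's best replies: W→E4; X→E2; Y→E2; Z→E1.
Entrant's best replies: E1→Z; E2→W; E3→Y; E4→X.
The unique mutual best reply is (E1, Z), giving (9, 8).
Sequential outcome (E2, Y) differs from the Nash profile (E1, Z).

no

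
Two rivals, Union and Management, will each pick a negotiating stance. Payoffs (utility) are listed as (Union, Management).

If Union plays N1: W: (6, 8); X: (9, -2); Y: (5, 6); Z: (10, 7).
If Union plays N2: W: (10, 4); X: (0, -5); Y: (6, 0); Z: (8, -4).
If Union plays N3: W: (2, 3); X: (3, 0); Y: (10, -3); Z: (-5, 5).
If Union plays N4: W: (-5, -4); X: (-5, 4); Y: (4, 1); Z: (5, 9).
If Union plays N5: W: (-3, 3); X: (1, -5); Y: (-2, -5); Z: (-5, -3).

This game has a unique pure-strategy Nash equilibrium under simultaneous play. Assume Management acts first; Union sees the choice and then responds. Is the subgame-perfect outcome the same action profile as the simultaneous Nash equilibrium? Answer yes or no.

no

Backward induction with Management moving first.
- W: BR = N2, leader payoff 4.
- X: BR = N1, leader payoff -2.
- Y: BR = N3, leader payoff -3.
- Z: BR = N1, leader payoff 7.
Among 4, -2, -3, 7, the best is 7 at Z. Subgame-perfect outcome: (N1, Z) with payoffs (10, 7).
Under simultaneous play:
Union's best replies: W→N2; X→N1; Y→N3; Z→N1.
Management's best replies: N1→W; N2→W; N3→Z; N4→Z; N5→W.
Only (N2, W) has each player best-responding; Nash payoffs (10, 4).
Sequential outcome (N1, Z) differs from the Nash profile (N2, W).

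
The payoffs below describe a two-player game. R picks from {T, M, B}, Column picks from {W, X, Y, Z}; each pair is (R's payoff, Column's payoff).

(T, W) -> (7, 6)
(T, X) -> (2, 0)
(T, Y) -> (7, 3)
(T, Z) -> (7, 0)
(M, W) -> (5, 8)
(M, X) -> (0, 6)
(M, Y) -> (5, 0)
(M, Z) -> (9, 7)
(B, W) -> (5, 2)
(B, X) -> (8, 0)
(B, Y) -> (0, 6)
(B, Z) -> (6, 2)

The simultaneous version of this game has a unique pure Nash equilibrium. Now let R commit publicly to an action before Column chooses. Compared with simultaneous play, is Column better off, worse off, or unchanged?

unchanged

Work backward from Column's decision.
- T → Column plays W (best of 6, 0, 3, 0); R gets 7.
- M → Column plays W (best of 8, 6, 0, 7); R gets 5.
- B → Column plays Y (best of 2, 0, 6, 2); R gets 0.
R's induced payoffs are 7, 5, 0, so R commits to T. Subgame-perfect outcome: (T, W) with payoffs (7, 6).
For the simultaneous game, intersect best replies.
R's best replies: W→T; X→B; Y→T; Z→M.
Column's best replies: T→W; M→W; B→Y.
Only (T, W) has each player best-responding; Nash payoffs (7, 6).
Column earns 6 sequentially versus 6 at the Nash outcome: unchanged.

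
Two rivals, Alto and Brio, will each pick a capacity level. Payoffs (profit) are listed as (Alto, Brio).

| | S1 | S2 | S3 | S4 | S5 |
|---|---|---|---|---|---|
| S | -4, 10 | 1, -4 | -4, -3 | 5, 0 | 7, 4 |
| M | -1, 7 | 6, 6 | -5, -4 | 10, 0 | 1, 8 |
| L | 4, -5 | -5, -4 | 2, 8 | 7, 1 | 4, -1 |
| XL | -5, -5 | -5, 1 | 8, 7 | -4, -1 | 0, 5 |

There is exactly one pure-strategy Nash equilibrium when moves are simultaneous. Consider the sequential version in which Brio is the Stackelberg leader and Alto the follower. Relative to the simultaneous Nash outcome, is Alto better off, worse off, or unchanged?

Work backward from Alto's decision.
- S1 → Alto plays L (best of -4, -1, 4, -5); Brio gets -5.
- S2 → Alto plays M (best of 1, 6, -5, -5); Brio gets 6.
- S3 → Alto plays XL (best of -4, -5, 2, 8); Brio gets 7.
- S4 → Alto plays M (best of 5, 10, 7, -4); Brio gets 0.
- S5 → Alto plays S (best of 7, 1, 4, 0); Brio gets 4.
Maximizing over -5, 6, 7, 0, 4, Brio chooses S3. Subgame-perfect outcome: (XL, S3) with payoffs (8, 7).
Under simultaneous play:
Alto's best replies: S1→L; S2→M; S3→XL; S4→M; S5→S.
Brio's best replies: S→S1; M→S5; L→S3; XL→S3.
Only (XL, S3) has each player best-responding; Nash payoffs (8, 7).
Alto earns 8 sequentially versus 8 at the Nash outcome: unchanged.

unchanged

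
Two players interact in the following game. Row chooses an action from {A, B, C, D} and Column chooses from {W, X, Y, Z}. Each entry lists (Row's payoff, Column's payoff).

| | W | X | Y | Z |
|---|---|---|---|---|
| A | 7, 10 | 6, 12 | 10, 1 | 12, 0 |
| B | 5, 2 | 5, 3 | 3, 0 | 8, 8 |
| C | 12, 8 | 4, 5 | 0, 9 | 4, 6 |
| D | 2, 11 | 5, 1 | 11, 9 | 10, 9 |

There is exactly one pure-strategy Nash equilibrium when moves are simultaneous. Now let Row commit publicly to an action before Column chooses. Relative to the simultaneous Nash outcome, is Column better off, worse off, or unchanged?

worse off

Backward induction with Row moving first.
- A → Column plays X (best of 10, 12, 1, 0); Row gets 6.
- B → Column plays Z (best of 2, 3, 0, 8); Row gets 8.
- C → Column plays Y (best of 8, 5, 9, 6); Row gets 0.
- D → Column plays W (best of 11, 1, 9, 9); Row gets 2.
Among 6, 8, 0, 2, the best is 8 at B. Subgame-perfect outcome: (B, Z) with payoffs (8, 8).
Under simultaneous play:
Row's best replies: W→C; X→A; Y→D; Z→A.
Column's best replies: A→X; B→Z; C→Y; D→W.
Only (A, X) has each player best-responding; Nash payoffs (6, 12).
Column earns 8 sequentially versus 12 at the Nash outcome: worse off.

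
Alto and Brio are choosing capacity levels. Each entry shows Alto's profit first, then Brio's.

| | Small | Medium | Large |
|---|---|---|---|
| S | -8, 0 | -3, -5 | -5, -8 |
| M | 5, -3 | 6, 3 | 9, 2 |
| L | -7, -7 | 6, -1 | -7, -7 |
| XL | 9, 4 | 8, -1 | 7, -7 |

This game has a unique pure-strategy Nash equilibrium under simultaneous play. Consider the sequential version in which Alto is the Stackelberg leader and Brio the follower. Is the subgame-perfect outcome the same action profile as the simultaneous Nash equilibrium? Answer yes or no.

yes

Backward induction with Alto moving first.
- S: BR = Small, leader payoff -8.
- M: BR = Medium, leader payoff 6.
- L: BR = Medium, leader payoff 6.
- XL: BR = Small, leader payoff 9.
Maximizing over -8, 6, 6, 9, Alto chooses XL. Subgame-perfect outcome: (XL, Small) with payoffs (9, 4).
For the simultaneous game, intersect best replies.
Alto's best replies: Small→XL; Medium→XL; Large→M.
Brio's best replies: S→Small; M→Medium; L→Medium; XL→Small.
The unique mutual best reply is (XL, Small), giving (9, 4).
Sequential outcome (XL, Small) coincides with the Nash profile (XL, Small).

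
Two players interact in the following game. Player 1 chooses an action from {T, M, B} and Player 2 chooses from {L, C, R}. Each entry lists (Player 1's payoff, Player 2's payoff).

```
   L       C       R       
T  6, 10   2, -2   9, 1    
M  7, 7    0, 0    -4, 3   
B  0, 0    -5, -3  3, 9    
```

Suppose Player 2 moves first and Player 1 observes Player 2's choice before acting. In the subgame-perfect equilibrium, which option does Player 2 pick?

Backward induction with Player 2 moving first.
- L: Player 1 compares 6, 7, 0 and picks M; Player 2 would get 7.
- C: Player 1 compares 2, 0, -5 and picks T; Player 2 would get -2.
- R: Player 1 compares 9, -4, 3 and picks T; Player 2 would get 1.
Among 7, -2, 1, the best is 7 at L. Subgame-perfect outcome: (M, L) with payoffs (7, 7).

L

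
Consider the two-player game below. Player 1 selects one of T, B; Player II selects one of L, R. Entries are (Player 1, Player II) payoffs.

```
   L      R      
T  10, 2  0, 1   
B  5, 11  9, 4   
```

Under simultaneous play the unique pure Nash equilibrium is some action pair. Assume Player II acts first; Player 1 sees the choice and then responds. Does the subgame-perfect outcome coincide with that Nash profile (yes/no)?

Player 1 best-responds to each possible Player II move:
- L → Player 1 plays T (best of 10, 5); Player II gets 2.
- R → Player 1 plays B (best of 0, 9); Player II gets 4.
Maximizing over 2, 4, Player II chooses R. Subgame-perfect outcome: (B, R) with payoffs (9, 4).
Under simultaneous play:
Player 1's best replies: L→T; R→B.
Player II's best replies: T→L; B→L.
Only (T, L) has each player best-responding; Nash payoffs (10, 2).
Sequential outcome (B, R) differs from the Nash profile (T, L).

no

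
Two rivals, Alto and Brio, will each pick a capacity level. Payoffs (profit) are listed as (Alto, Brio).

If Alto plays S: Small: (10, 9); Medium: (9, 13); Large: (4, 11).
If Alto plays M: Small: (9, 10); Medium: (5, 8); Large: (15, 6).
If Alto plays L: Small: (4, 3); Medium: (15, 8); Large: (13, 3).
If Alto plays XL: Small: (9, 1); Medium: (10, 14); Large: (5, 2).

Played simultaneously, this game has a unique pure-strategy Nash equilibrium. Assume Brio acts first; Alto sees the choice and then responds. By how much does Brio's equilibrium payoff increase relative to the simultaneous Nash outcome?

Alto best-responds to each possible Brio move:
- Small → Alto plays S (best of 10, 9, 4, 9); Brio gets 9.
- Medium → Alto plays L (best of 9, 5, 15, 10); Brio gets 8.
- Large → Alto plays M (best of 4, 15, 13, 5); Brio gets 6.
Maximizing over 9, 8, 6, Brio chooses Small. Subgame-perfect outcome: (S, Small) with payoffs (10, 9).
Now find the simultaneous Nash equilibrium.
Alto's best replies: Small→S; Medium→L; Large→M.
Brio's best replies: S→Medium; M→Small; L→Medium; XL→Medium.
Only (L, Medium) has each player best-responding; Nash payoffs (15, 8).
Brio's commitment gain: 9 − 8 = 1.

1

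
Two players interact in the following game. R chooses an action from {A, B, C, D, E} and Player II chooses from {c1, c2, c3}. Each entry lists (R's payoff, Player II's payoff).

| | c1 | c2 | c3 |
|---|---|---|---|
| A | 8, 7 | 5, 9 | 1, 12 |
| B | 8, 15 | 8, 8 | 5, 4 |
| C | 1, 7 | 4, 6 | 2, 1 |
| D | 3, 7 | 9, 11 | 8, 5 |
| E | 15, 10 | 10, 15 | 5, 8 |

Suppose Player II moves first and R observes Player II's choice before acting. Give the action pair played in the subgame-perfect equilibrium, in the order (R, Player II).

R best-responds to each possible Player II move:
- c1 → R plays E (best of 8, 8, 1, 3, 15); Player II gets 10.
- c2 → R plays E (best of 5, 8, 4, 9, 10); Player II gets 15.
- c3 → R plays D (best of 1, 5, 2, 8, 5); Player II gets 5.
Maximizing over 10, 15, 5, Player II chooses c2. Subgame-perfect outcome: (E, c2) with payoffs (10, 15).

(E, c2)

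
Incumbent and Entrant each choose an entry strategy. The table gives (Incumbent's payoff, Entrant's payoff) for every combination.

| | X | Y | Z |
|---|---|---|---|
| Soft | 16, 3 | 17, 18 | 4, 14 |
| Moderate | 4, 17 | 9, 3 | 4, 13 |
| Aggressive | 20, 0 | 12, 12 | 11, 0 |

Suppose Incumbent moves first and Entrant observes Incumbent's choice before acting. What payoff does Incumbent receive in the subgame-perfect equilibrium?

17

Entrant best-responds to each possible Incumbent move:
- Soft: Entrant compares 3, 18, 14 and picks Y; Incumbent would get 17.
- Moderate: Entrant compares 17, 3, 13 and picks X; Incumbent would get 4.
- Aggressive: Entrant compares 0, 12, 0 and picks Y; Incumbent would get 12.
Incumbent's induced payoffs are 17, 4, 12, so Incumbent commits to Soft. Subgame-perfect outcome: (Soft, Y) with payoffs (17, 18).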